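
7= 7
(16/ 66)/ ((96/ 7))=7/ 396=0.02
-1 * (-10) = 10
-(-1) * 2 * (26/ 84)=13/ 21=0.62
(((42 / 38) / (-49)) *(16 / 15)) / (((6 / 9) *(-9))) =8 / 1995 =0.00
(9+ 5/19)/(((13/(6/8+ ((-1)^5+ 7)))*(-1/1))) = -4.81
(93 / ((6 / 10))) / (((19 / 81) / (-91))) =-1142505 / 19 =-60131.84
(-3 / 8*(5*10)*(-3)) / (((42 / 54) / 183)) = 370575 / 28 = 13234.82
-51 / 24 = -17 / 8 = -2.12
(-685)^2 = 469225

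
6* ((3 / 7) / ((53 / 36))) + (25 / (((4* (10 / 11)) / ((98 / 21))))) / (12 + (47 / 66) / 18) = 23409009 / 5306413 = 4.41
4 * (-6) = -24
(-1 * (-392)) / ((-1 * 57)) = -392 / 57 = -6.88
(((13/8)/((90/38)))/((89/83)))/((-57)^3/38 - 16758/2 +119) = -20501/420797340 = -0.00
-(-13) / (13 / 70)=70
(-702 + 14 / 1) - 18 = -706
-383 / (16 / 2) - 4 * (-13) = 33 / 8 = 4.12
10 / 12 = 5 / 6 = 0.83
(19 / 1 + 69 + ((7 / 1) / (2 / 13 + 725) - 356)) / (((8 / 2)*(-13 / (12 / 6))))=2526345 / 245102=10.31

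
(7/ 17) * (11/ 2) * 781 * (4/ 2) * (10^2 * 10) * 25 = 1503425000/ 17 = 88436764.71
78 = 78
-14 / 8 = -7 / 4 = -1.75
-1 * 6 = -6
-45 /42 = -15 /14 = -1.07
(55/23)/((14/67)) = 3685/322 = 11.44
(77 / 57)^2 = 5929 / 3249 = 1.82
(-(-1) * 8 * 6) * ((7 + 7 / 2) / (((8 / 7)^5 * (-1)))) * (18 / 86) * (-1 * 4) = 9529569 / 44032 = 216.42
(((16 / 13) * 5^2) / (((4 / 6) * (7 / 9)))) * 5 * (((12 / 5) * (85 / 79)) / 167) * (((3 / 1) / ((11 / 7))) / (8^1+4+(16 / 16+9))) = 8262000 / 20752589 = 0.40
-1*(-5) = 5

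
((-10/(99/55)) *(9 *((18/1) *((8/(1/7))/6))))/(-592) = 525/37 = 14.19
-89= -89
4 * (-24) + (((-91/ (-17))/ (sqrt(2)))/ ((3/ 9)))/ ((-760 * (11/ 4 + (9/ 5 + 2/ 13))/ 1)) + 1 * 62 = -34 - 3549 * sqrt(2)/ 1580116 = -34.00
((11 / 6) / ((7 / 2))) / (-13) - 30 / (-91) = 79 / 273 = 0.29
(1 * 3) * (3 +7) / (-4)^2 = 15 / 8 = 1.88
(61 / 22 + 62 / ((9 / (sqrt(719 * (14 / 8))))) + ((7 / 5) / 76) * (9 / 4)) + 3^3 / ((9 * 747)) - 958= -3976689323 / 4163280 + 31 * sqrt(5033) / 9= -710.82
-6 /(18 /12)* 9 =-36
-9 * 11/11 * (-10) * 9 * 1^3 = 810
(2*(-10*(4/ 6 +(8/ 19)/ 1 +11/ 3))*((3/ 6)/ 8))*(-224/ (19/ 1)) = 75880/ 1083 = 70.06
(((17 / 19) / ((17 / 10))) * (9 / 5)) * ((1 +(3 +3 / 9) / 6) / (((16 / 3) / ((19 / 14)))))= 3 / 8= 0.38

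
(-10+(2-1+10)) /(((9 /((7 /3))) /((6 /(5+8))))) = 14 /117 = 0.12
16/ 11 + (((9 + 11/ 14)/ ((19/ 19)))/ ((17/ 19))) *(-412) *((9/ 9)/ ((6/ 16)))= -47181472/ 3927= -12014.64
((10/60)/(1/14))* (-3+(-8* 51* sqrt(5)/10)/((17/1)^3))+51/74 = -467/74- 28* sqrt(5)/1445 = -6.35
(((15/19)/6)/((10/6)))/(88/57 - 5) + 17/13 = 6581/5122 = 1.28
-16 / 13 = -1.23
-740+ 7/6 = -4433/6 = -738.83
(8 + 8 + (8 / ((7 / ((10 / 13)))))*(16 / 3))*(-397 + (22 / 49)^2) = -1793641008 / 218491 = -8209.22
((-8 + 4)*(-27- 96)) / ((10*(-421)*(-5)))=246 / 10525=0.02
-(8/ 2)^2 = -16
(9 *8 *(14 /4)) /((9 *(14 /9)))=18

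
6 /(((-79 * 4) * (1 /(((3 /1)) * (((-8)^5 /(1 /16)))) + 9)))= -0.00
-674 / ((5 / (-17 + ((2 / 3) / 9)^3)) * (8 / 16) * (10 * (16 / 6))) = 112761211 / 656100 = 171.87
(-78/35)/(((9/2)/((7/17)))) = -52/255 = -0.20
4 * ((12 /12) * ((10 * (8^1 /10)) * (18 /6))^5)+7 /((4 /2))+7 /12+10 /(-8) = 191102993 /6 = 31850498.83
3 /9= 1 /3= 0.33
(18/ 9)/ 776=0.00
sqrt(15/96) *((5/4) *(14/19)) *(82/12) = 1435 *sqrt(10)/1824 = 2.49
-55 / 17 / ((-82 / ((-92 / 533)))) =-2530 / 371501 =-0.01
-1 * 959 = -959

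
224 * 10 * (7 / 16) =980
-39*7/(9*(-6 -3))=91/27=3.37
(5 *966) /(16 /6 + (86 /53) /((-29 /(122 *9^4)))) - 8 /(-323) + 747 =4981940476787 /6670006202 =746.92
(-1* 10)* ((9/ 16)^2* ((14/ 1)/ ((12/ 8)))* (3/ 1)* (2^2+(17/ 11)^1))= -491.29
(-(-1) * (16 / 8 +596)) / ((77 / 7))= 598 / 11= 54.36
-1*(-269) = 269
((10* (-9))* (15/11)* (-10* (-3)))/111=-13500/407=-33.17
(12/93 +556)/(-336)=-2155/1302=-1.66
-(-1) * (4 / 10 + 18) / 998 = 46 / 2495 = 0.02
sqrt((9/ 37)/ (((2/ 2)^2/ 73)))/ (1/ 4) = 12 * sqrt(2701)/ 37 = 16.86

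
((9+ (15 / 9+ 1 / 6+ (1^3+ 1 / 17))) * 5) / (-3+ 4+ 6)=8.49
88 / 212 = 22 / 53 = 0.42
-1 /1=-1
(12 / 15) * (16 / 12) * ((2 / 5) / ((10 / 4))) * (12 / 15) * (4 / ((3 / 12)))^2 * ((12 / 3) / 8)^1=32768 / 1875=17.48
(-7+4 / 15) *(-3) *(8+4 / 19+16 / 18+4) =45248 / 171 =264.61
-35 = -35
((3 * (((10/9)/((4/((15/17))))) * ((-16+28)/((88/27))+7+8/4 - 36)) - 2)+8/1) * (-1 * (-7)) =-58359/748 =-78.02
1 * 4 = 4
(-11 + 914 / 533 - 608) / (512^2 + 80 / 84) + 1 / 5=2899642087 / 14670942260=0.20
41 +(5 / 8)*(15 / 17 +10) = 47.80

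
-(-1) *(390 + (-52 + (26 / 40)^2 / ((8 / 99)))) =1098331 / 3200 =343.23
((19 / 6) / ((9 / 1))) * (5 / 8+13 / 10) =0.68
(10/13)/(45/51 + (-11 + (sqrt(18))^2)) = 85/871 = 0.10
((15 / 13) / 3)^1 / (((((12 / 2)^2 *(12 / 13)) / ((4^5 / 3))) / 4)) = 1280 / 81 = 15.80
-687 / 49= -14.02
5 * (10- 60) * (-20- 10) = 7500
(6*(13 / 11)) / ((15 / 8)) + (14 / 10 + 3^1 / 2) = 147 / 22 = 6.68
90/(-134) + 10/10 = 22/67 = 0.33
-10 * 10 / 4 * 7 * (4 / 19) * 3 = -2100 / 19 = -110.53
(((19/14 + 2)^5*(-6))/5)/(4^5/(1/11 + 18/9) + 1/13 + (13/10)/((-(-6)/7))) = -617167413837/592581811052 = -1.04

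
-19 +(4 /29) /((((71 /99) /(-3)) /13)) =-54565 /2059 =-26.50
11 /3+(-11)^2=124.67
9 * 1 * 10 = 90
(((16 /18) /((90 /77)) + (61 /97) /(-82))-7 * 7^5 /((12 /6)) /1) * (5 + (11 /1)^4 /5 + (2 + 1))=-1390973766102139 /8053425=-172718286.46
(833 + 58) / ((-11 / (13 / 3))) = -351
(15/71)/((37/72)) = 1080/2627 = 0.41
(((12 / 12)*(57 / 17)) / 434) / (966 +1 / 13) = 0.00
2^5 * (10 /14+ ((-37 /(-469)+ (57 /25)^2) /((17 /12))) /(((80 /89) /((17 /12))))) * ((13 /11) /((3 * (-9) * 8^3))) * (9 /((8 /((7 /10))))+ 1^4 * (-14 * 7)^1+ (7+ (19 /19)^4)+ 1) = 337311198757 /212256000000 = 1.59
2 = 2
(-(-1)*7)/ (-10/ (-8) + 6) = 28/ 29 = 0.97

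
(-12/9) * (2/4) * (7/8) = -7/12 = -0.58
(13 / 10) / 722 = 13 / 7220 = 0.00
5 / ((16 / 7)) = 35 / 16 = 2.19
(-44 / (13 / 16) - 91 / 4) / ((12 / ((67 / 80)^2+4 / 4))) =-14515037 / 1331200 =-10.90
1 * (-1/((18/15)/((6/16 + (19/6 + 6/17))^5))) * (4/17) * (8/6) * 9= -50651171016834745/24024798277632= -2108.29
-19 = -19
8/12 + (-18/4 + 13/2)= 8/3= 2.67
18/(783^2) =2/68121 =0.00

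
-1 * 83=-83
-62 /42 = -31 /21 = -1.48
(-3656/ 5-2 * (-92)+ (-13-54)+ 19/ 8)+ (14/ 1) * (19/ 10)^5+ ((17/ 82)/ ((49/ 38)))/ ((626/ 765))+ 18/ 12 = -8283867387069/ 31440850000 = -263.47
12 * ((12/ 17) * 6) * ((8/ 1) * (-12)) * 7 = -580608/ 17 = -34153.41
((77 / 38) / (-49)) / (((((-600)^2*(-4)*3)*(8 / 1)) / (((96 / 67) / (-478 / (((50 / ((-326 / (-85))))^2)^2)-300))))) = -0.00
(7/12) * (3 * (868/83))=1519/83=18.30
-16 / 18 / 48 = -1 / 54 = -0.02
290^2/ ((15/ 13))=218660/ 3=72886.67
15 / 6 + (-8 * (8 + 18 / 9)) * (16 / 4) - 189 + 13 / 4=-2013 / 4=-503.25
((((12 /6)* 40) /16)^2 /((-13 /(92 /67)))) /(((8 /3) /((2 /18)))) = -575 /5226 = -0.11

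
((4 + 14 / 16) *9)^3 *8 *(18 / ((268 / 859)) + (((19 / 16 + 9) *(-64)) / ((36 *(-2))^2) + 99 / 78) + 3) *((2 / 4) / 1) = 2866605837849 / 137216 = 20891192.27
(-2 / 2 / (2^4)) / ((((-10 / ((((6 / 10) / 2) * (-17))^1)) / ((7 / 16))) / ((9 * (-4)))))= 3213 / 6400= 0.50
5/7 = 0.71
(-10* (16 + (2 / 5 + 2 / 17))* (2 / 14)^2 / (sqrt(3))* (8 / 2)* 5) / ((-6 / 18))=116.77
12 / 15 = 4 / 5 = 0.80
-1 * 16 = -16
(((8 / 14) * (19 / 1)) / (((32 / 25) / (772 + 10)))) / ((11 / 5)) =928625 / 308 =3015.02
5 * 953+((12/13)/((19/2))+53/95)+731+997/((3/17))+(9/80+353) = 681686461/59280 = 11499.43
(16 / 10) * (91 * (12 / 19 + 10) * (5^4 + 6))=92792336 / 95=976761.43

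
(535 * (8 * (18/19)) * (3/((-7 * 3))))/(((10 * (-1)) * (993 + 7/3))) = 11556/198569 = 0.06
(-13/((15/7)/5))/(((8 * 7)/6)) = -13/4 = -3.25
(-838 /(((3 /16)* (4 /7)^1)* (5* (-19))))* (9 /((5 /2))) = 140784 /475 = 296.39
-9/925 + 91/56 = 1.62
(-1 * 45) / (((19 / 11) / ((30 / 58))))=-13.48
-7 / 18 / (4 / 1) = -7 / 72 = -0.10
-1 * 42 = -42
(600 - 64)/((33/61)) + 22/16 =992.16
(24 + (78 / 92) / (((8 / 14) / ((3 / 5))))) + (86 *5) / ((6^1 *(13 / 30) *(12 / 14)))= 7816061 / 35880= 217.84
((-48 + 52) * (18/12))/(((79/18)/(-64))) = -6912/79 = -87.49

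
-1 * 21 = -21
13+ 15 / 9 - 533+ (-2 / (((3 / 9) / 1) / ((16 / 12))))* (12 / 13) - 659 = -46204 / 39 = -1184.72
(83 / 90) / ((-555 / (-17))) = 1411 / 49950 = 0.03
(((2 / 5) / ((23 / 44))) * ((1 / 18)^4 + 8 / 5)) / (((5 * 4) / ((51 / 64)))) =157045031 / 3219264000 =0.05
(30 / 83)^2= 900 / 6889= 0.13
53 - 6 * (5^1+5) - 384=-391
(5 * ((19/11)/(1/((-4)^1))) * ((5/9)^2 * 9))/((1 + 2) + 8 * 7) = -9500/5841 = -1.63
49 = 49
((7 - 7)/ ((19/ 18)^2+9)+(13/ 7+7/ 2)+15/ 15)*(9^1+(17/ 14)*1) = 12727/ 196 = 64.93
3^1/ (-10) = -3/ 10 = -0.30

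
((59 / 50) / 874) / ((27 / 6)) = 59 / 196650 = 0.00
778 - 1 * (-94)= 872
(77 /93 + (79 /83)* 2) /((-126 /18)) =-21085 /54033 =-0.39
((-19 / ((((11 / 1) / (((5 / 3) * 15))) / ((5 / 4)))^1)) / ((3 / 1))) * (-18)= 7125 / 22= 323.86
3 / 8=0.38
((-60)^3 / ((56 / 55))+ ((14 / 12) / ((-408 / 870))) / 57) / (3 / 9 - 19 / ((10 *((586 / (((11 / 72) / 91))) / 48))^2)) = -87684242760575563375 / 137775435787046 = -636428.71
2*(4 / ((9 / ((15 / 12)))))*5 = 50 / 9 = 5.56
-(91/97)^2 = -8281/9409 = -0.88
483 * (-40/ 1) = -19320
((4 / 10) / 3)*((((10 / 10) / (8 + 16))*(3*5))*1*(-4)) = -1 / 3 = -0.33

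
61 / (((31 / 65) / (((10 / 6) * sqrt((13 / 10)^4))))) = 360.26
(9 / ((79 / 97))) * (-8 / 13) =-6984 / 1027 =-6.80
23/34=0.68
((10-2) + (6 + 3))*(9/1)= 153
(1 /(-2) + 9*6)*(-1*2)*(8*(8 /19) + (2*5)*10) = -11060.42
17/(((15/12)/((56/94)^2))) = 53312/11045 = 4.83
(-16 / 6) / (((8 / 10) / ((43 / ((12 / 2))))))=-215 / 9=-23.89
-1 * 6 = -6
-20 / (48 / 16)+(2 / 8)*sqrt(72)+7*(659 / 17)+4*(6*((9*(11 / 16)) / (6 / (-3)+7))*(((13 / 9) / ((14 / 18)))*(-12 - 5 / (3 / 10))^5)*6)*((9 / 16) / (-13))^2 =-2226687749761 / 185640+3*sqrt(2) / 2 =-11994652.85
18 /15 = 6 /5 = 1.20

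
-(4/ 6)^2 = -4/ 9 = -0.44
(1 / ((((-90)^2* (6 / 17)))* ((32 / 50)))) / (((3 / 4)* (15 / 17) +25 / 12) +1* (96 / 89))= 25721 / 179947008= 0.00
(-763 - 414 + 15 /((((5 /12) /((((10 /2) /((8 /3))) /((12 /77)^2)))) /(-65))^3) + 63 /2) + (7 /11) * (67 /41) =-387215043849498345477 /14778368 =-26201475281269.11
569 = 569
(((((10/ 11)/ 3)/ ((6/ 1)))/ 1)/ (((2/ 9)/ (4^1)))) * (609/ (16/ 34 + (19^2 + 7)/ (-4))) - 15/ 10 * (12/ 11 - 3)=-1239/ 389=-3.19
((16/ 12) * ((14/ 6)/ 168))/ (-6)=-0.00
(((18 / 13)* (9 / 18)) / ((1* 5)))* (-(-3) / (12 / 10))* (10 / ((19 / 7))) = 315 / 247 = 1.28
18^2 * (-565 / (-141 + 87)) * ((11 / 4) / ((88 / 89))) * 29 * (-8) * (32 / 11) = -69996720 / 11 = -6363338.18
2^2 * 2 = 8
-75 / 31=-2.42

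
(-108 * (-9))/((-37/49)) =-1287.24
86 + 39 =125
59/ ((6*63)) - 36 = -13549/ 378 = -35.84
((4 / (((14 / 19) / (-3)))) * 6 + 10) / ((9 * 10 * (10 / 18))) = -307 / 175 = -1.75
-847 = -847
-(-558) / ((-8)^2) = 279 / 32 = 8.72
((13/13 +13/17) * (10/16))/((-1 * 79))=-0.01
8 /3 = 2.67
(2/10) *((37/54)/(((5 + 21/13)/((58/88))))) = 13949/1021680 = 0.01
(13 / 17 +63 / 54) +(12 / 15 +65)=34543 / 510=67.73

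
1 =1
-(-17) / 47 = 17 / 47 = 0.36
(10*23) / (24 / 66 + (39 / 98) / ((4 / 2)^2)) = 991760 / 1997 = 496.62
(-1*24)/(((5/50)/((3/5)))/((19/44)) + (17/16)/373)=-8164224/132265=-61.73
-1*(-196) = 196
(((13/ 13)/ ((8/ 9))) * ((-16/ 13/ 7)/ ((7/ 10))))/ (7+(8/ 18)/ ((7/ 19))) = -1620/ 47047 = -0.03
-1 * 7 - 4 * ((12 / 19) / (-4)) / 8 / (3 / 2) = -132 / 19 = -6.95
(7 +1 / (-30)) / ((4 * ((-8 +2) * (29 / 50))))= -1045 / 2088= -0.50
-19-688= -707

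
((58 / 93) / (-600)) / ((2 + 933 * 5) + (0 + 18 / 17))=-493 / 2214060300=-0.00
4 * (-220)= -880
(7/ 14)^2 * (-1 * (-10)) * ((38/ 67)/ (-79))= -95/ 5293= -0.02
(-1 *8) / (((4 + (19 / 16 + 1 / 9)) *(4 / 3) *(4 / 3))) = -648 / 763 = -0.85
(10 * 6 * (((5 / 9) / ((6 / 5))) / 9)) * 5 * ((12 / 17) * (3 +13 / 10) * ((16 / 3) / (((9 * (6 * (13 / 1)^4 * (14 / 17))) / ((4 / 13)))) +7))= 31683737063500 / 96630117129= 327.89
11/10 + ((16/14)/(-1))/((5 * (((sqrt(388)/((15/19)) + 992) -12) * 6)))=38 * sqrt(97)/377912381 + 593841313/539874830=1.10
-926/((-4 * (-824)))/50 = -463/82400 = -0.01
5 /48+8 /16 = 29 /48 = 0.60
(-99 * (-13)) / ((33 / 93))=3627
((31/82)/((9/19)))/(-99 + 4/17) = -0.01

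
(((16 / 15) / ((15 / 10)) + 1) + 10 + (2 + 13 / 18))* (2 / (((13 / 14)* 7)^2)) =1732 / 2535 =0.68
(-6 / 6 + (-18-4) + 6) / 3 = -17 / 3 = -5.67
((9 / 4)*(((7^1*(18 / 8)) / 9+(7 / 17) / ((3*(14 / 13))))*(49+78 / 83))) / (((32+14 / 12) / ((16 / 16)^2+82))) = 14287815 / 27064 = 527.93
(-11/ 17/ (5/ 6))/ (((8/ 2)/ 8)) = -132/ 85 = -1.55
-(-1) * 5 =5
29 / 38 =0.76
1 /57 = 0.02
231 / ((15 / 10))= 154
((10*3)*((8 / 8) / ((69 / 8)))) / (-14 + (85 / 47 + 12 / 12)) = -0.31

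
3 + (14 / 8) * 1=19 / 4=4.75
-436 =-436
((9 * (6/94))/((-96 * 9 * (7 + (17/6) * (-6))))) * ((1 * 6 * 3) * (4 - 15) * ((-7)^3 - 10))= 34947/7520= 4.65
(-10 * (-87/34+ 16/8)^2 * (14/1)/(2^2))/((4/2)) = -12635/2312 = -5.46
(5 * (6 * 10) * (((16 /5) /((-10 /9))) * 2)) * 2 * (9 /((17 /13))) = -404352 /17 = -23785.41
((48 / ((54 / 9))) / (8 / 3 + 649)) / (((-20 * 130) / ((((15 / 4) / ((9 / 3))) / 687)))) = -1 / 116400700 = -0.00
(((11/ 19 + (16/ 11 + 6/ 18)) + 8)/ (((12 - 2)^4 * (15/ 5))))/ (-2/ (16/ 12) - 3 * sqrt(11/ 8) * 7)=-0.00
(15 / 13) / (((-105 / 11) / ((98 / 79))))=-154 / 1027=-0.15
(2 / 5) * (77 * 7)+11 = 1133 / 5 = 226.60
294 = 294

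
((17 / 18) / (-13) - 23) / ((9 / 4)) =-10798 / 1053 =-10.25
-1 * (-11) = 11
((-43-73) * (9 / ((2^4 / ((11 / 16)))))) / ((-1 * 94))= 2871 / 6016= 0.48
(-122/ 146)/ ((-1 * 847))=61/ 61831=0.00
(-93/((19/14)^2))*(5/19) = -91140/6859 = -13.29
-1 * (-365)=365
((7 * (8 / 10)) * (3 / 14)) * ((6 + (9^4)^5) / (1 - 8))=-72945992754341572842 / 35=-2084171221552616366.91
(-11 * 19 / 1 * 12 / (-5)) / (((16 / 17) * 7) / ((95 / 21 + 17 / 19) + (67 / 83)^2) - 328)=-177846790011 / 115910529590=-1.53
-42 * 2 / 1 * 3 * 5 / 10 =-126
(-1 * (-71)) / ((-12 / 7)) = -497 / 12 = -41.42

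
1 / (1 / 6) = 6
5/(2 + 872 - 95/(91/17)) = 455/77919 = 0.01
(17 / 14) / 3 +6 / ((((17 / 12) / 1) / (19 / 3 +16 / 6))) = 27505 / 714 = 38.52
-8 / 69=-0.12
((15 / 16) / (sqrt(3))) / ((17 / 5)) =25* sqrt(3) / 272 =0.16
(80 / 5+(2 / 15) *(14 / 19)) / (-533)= -4588 / 151905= -0.03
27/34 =0.79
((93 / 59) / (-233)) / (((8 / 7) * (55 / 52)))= -8463 / 1512170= -0.01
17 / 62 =0.27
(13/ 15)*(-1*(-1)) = 13/ 15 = 0.87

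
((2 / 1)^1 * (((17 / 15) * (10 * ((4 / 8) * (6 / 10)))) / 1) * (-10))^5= -1453933568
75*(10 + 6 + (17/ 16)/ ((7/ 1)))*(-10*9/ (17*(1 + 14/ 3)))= -18316125/ 16184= -1131.74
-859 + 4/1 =-855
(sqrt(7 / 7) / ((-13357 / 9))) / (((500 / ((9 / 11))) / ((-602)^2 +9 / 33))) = -16994853 / 42531500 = -0.40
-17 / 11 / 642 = -0.00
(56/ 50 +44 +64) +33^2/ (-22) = 2981/ 50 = 59.62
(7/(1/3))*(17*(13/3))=1547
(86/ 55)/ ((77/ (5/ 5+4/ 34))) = 1634/ 71995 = 0.02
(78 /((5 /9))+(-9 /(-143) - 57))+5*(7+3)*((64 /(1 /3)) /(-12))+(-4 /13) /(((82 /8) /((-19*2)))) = -715.40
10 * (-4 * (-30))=1200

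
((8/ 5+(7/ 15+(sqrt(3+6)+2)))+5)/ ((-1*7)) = -181/ 105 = -1.72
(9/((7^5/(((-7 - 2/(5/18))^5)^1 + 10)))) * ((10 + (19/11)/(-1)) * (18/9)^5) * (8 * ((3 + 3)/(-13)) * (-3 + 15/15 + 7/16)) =-1558827159264/3301375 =-472175.13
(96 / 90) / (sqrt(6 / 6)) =1.07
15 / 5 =3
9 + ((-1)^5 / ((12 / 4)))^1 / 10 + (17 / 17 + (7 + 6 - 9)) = 419 / 30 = 13.97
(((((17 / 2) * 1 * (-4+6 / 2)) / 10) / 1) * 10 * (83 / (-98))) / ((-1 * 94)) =-1411 / 18424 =-0.08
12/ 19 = 0.63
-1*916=-916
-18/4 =-9/2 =-4.50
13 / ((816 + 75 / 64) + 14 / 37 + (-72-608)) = 0.09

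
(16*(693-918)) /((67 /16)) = -859.70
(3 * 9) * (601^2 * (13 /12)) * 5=211302585 /4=52825646.25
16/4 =4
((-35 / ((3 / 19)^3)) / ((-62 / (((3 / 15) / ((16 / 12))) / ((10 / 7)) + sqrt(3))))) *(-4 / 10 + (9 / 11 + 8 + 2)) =64193381 / 409200 + 9170483 *sqrt(3) / 6138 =2744.65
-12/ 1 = -12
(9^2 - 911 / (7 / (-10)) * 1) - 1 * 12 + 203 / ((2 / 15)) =40501 / 14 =2892.93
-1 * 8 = -8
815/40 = 163/8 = 20.38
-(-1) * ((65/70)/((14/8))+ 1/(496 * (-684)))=8820815/16623936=0.53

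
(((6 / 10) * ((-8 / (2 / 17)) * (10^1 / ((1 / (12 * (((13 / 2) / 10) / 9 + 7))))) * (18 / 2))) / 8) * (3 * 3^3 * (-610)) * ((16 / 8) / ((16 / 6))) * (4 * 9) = 51967095966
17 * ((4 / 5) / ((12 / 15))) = 17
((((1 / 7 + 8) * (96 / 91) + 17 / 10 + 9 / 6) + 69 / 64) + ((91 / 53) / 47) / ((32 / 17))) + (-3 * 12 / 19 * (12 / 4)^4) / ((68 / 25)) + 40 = -579990425081 / 164008237120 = -3.54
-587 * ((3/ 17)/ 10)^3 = -15849/ 4913000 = -0.00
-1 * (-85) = 85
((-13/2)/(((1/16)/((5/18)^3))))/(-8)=1625/5832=0.28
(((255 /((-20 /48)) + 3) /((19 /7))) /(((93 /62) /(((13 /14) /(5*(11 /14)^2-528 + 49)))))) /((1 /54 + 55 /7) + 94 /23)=1498973112 /61441540301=0.02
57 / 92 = 0.62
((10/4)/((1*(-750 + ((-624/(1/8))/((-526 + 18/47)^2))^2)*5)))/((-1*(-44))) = -2841575426048/187543896477225189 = -0.00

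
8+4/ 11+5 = 147/ 11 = 13.36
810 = 810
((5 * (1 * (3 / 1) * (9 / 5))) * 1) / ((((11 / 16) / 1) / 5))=2160 / 11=196.36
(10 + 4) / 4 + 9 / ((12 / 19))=71 / 4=17.75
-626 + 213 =-413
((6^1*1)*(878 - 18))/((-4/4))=-5160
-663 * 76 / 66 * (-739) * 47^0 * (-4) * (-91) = 205366218.91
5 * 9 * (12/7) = 540/7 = 77.14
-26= -26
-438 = -438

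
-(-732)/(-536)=-183/134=-1.37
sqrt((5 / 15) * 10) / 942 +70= sqrt(30) / 2826 +70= 70.00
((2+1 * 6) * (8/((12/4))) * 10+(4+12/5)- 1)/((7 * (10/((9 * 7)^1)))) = 9843/50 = 196.86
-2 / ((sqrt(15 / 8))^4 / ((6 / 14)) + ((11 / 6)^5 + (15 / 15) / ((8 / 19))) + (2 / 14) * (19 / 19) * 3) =-217728 / 3452947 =-0.06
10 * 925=9250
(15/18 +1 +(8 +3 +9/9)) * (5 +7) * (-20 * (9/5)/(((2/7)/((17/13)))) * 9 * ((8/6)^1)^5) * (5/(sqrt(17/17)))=-5186691.28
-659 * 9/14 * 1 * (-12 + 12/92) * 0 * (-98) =0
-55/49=-1.12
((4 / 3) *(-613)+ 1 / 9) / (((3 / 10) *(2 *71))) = -36775 / 1917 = -19.18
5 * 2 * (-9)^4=65610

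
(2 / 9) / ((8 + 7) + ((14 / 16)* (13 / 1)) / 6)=0.01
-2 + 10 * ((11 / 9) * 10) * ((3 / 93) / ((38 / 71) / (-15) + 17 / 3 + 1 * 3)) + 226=224.46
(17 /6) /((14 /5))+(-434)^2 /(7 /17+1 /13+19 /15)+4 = 52452061559 /488796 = 107308.70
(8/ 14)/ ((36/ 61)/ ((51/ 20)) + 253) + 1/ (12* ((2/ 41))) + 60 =61.71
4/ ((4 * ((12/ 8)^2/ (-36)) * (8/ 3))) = -6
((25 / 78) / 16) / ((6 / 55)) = 1375 / 7488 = 0.18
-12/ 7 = -1.71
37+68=105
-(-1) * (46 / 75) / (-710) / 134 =-23 / 3567750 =-0.00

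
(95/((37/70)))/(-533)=-6650/19721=-0.34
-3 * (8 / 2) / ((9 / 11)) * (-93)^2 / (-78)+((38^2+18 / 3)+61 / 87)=3480097 / 1131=3077.01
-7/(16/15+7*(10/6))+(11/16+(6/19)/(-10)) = 0.11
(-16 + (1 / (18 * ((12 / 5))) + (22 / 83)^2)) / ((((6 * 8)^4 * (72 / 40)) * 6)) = -118346975 / 426548722139136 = -0.00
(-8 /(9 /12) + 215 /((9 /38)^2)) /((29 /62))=19194952 /2349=8171.54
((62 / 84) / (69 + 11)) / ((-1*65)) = -31 / 218400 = -0.00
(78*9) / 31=702 / 31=22.65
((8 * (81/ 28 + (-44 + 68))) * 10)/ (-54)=-2510/ 63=-39.84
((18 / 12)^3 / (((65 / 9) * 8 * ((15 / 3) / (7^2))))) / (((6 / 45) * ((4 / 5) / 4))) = 35721 / 1664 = 21.47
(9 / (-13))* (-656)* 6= 35424 / 13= 2724.92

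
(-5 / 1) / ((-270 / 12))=2 / 9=0.22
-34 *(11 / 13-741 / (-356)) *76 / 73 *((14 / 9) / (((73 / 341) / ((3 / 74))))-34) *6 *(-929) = -4441513878616180 / 228129161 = -19469294.76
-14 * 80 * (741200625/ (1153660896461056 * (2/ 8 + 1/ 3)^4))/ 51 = -3201986700000/ 26277330809626631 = -0.00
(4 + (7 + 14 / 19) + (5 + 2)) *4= 1424 / 19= 74.95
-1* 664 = -664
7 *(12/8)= 21/2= 10.50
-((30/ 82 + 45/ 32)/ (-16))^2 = -5405625/ 440664064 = -0.01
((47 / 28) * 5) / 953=235 / 26684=0.01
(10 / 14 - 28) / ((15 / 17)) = -3247 / 105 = -30.92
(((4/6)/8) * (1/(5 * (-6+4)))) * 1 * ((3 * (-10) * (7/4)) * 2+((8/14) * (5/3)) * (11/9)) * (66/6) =43175/4536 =9.52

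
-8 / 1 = -8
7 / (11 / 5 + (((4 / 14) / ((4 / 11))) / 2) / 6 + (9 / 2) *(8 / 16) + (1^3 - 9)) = -5880 / 2927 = -2.01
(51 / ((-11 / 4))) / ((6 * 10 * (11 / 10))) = -34 / 121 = -0.28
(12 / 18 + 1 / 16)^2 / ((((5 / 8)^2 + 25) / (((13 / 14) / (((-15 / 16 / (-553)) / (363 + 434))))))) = 6170374 / 675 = 9141.29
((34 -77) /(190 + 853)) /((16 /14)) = -43 /1192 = -0.04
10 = 10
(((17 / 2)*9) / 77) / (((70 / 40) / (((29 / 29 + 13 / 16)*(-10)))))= -22185 / 2156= -10.29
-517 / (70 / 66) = -17061 / 35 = -487.46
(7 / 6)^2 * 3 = 49 / 12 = 4.08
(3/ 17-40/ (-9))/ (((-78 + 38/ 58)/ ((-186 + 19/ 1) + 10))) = 3218971/ 343179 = 9.38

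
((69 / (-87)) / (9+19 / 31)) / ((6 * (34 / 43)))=-30659 / 1762968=-0.02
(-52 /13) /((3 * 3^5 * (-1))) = 0.01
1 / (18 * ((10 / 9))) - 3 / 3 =-19 / 20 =-0.95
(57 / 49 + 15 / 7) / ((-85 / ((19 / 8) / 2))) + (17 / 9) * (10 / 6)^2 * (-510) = -2407411553 / 899640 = -2675.97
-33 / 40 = -0.82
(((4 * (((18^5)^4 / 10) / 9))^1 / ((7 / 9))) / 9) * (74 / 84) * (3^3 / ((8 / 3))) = 176881777502495584670318592 / 245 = 721966438785696263960484.00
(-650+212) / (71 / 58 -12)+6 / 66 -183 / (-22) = 674513 / 13750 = 49.06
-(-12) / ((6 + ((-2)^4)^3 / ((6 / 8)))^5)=729 / 296772767378819528008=0.00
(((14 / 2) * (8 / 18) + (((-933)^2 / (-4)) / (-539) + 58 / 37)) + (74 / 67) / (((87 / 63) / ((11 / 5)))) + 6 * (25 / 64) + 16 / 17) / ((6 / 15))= 392214790618967 / 379432646208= 1033.69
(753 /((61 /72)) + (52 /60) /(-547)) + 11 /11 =445341992 /500505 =889.79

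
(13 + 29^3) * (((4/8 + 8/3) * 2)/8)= 77273/4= 19318.25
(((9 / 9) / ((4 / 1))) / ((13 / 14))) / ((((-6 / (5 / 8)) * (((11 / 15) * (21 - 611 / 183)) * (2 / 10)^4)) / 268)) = -1341046875 / 3697408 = -362.70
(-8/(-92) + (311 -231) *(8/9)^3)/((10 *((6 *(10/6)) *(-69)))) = -471769/57846150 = -0.01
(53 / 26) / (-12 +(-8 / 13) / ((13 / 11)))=-689 / 4232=-0.16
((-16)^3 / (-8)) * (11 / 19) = 5632 / 19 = 296.42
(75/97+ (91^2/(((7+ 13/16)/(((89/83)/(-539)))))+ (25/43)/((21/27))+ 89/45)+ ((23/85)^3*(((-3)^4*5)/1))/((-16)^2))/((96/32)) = 53601743153704351/113153896592352000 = 0.47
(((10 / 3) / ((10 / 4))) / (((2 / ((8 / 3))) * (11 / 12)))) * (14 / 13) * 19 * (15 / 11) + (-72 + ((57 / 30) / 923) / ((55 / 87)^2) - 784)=-2035376199 / 2538250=-801.88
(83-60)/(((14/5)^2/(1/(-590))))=-115/23128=-0.00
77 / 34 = 2.26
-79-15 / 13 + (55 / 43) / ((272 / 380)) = -2978883 / 38012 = -78.37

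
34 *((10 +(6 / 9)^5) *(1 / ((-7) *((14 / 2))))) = -83708 / 11907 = -7.03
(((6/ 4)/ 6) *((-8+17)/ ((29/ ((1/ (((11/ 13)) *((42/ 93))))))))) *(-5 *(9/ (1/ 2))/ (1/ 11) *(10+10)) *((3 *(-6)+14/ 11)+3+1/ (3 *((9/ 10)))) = 119902575/ 2233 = 53695.73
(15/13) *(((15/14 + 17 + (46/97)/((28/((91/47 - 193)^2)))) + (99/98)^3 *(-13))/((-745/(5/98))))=-1884471314927715/38282595415225616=-0.05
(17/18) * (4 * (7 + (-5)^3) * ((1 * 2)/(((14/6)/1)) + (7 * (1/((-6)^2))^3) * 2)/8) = -140437051/2939328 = -47.78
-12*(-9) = 108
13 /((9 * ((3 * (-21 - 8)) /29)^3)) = -13 /243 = -0.05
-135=-135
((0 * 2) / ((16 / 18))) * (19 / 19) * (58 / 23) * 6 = 0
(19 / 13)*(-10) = -190 / 13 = -14.62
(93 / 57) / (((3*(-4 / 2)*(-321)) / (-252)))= -434 / 2033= -0.21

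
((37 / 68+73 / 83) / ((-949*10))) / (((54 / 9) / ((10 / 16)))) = -8035 / 514190976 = -0.00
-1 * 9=-9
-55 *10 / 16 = -275 / 8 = -34.38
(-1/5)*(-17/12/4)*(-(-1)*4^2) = 17/15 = 1.13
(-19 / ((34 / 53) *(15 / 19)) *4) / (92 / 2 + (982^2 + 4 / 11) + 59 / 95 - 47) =-3998797 / 25696823382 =-0.00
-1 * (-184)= 184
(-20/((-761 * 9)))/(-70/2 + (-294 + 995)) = 10/2280717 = 0.00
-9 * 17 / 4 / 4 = -9.56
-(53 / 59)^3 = -148877 / 205379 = -0.72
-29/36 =-0.81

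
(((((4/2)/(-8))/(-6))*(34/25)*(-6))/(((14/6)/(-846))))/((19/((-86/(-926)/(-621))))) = -34357/35407925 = -0.00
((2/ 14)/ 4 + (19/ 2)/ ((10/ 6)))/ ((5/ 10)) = 803/ 70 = 11.47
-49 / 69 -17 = -1222 / 69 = -17.71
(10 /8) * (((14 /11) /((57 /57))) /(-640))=-7 /2816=-0.00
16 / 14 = 8 / 7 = 1.14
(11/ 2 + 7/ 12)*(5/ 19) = 1.60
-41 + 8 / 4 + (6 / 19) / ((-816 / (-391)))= -5905 / 152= -38.85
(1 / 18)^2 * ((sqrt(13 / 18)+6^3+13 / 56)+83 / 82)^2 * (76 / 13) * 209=1980707003 * sqrt(26) / 7253064+8891801161642795 / 49959104832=179374.06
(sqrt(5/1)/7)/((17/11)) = 11 *sqrt(5)/119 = 0.21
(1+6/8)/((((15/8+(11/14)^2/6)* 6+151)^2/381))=0.03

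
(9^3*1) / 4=729 / 4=182.25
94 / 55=1.71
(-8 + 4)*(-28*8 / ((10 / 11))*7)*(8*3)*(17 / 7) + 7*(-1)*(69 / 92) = 8042391 / 20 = 402119.55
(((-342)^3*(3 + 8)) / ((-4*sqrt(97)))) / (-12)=-18334107*sqrt(97) / 194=-930773.26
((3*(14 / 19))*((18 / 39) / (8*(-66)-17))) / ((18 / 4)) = -0.00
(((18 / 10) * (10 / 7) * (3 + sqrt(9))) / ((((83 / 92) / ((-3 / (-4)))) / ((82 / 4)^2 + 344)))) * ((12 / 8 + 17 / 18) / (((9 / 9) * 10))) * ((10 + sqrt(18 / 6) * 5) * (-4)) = -55686312 / 581-27843156 * sqrt(3) / 581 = -178850.38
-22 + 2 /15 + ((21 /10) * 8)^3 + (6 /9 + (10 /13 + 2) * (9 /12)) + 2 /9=69069943 /14625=4722.73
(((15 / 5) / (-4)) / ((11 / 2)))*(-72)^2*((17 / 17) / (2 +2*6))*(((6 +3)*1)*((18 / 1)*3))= -1889568 / 77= -24539.84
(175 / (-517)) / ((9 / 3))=-175 / 1551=-0.11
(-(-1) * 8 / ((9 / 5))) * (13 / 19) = 520 / 171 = 3.04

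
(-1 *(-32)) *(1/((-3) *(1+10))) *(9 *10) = -960/11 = -87.27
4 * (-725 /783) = -100 /27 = -3.70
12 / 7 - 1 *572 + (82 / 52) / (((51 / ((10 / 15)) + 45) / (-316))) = -574.39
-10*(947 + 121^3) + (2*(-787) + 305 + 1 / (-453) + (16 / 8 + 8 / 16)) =-16060069931 / 906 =-17726346.50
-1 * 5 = -5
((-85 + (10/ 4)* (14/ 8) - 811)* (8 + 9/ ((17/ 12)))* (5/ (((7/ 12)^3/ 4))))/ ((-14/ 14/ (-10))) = -10741075200/ 833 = -12894448.02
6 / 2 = 3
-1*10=-10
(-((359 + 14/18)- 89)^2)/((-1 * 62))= 5938969/5022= 1182.59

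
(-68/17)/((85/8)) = -32/85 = -0.38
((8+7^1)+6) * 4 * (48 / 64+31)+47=2714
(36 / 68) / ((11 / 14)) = 126 / 187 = 0.67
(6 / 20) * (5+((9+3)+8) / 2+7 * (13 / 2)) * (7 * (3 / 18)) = 847 / 40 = 21.18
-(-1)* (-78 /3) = -26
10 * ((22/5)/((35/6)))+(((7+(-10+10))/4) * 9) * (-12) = -6351/35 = -181.46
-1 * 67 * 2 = -134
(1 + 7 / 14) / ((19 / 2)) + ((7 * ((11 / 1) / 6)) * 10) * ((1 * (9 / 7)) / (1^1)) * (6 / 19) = 52.26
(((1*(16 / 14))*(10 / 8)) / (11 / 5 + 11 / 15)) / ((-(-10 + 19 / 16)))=200 / 3619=0.06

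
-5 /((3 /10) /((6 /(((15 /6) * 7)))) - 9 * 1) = 8 /13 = 0.62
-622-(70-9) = -683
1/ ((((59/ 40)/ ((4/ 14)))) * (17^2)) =80/ 119357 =0.00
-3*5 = -15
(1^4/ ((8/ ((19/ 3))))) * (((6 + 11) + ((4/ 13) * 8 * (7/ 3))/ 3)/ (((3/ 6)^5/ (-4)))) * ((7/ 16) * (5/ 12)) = -1471645/ 4212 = -349.39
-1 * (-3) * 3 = 9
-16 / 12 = -4 / 3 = -1.33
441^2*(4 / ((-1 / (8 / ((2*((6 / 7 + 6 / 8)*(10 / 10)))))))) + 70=-9680482 / 5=-1936096.40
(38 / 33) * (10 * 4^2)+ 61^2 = 128873 / 33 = 3905.24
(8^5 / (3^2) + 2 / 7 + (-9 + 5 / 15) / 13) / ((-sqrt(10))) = -1151.23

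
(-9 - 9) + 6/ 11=-192/ 11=-17.45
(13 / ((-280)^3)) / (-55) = 13 / 1207360000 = 0.00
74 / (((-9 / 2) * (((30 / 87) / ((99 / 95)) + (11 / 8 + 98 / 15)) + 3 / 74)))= -69873760 / 35181401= -1.99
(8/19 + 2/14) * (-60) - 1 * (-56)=2948/133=22.17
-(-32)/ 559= 0.06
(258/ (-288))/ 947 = -43/ 45456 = -0.00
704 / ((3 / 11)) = 7744 / 3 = 2581.33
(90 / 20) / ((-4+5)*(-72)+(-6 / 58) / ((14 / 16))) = -609 / 9760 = -0.06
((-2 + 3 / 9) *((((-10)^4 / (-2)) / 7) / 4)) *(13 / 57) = 67.88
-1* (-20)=20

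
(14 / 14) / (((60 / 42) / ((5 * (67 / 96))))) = 2.44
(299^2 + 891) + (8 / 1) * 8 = 90356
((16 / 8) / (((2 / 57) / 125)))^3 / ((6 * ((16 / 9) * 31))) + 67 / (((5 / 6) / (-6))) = 1093865681.28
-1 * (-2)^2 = -4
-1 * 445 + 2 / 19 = -444.89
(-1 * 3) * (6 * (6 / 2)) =-54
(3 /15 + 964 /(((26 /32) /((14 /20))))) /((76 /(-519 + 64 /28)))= -5647.98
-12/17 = -0.71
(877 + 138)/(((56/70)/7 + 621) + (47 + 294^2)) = 35525/3048644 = 0.01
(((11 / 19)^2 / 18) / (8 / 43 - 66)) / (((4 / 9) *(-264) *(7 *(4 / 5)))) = 473 / 1098456576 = 0.00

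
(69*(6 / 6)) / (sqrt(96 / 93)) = 69*sqrt(62) / 8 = 67.91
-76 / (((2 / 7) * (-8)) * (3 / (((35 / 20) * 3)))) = 931 / 16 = 58.19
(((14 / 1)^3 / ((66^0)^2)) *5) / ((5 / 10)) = 27440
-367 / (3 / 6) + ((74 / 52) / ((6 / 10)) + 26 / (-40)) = -571177 / 780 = -732.28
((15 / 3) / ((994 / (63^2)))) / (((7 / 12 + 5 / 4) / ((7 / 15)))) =3969 / 781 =5.08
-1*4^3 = -64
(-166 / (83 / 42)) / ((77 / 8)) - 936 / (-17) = 8664 / 187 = 46.33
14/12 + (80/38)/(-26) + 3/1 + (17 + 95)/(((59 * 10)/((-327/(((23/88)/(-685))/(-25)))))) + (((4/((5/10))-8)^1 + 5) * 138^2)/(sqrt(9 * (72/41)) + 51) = -96285489443139085/23684418498-190440 * sqrt(82)/11777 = -4065498.06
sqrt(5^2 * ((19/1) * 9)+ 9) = 6 * sqrt(119) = 65.45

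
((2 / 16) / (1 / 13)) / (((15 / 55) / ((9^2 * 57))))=220077 / 8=27509.62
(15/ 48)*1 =5/ 16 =0.31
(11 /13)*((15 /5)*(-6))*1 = -198 /13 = -15.23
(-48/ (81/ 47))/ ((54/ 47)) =-17672/ 729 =-24.24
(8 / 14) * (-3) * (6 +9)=-180 / 7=-25.71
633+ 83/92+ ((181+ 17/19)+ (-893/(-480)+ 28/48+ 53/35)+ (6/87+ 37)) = 12161552969/14193760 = 856.82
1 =1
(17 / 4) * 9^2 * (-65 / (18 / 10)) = -49725 / 4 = -12431.25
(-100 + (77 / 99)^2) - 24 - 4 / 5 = -50299 / 405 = -124.20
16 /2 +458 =466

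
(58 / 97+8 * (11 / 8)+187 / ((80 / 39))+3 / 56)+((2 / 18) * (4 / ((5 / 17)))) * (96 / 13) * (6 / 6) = 241449487 / 2118480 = 113.97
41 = 41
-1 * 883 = -883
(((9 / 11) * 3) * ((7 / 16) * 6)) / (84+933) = 63 / 9944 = 0.01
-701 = -701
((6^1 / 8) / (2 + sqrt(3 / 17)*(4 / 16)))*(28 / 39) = 544 / 2015 - 4*sqrt(51) / 2015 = 0.26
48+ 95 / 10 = 115 / 2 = 57.50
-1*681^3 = -315821241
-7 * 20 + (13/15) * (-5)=-433/3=-144.33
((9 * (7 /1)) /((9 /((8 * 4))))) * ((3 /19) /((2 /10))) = 3360 /19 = 176.84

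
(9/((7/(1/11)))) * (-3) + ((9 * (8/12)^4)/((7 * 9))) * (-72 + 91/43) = -622921/268191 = -2.32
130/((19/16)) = 2080/19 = 109.47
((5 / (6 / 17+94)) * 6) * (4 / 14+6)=5610 / 2807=2.00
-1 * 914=-914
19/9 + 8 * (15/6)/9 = 13/3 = 4.33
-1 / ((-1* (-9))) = -1 / 9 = -0.11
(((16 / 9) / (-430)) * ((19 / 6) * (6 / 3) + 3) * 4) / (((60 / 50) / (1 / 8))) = -56 / 3483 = -0.02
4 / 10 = 2 / 5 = 0.40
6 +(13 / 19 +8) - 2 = 241 / 19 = 12.68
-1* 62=-62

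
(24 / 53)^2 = 0.21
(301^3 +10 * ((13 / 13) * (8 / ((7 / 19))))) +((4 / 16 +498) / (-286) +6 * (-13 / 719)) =157020324373879 / 5757752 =27271116.29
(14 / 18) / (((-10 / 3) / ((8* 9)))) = -84 / 5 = -16.80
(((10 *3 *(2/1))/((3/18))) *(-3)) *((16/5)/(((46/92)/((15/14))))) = -51840/7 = -7405.71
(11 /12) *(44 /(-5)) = -121 /15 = -8.07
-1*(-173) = 173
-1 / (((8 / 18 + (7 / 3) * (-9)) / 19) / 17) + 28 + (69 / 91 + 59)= 1741947 / 16835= 103.47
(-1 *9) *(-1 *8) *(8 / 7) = 576 / 7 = 82.29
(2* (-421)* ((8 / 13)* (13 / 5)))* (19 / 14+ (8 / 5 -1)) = -461416 / 175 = -2636.66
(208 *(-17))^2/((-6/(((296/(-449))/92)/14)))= 231310976/216867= 1066.60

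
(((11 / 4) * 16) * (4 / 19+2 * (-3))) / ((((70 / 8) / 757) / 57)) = -8793312 / 7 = -1256187.43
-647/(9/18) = -1294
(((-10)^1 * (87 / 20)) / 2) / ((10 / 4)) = -87 / 10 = -8.70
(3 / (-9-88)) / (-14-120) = 3 / 12998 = 0.00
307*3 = 921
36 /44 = 9 /11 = 0.82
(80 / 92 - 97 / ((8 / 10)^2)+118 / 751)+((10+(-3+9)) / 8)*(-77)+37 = -73938337 / 276368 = -267.54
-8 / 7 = -1.14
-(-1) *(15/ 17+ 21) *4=1488/ 17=87.53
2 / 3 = 0.67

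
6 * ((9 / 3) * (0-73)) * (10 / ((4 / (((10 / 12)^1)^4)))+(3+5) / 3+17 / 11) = -11276383 / 1584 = -7118.93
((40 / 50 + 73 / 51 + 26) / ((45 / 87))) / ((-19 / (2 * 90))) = -835084 / 1615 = -517.08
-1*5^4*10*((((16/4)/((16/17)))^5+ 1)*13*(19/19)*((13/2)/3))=-250134259375/1024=-244271737.67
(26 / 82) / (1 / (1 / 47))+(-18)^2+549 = 1682284 / 1927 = 873.01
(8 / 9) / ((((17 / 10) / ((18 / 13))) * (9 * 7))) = 160 / 13923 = 0.01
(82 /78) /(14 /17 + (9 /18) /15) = 6970 /5681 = 1.23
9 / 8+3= 4.12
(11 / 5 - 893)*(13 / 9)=-57902 / 45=-1286.71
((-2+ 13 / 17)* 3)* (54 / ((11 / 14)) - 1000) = 645372 / 187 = 3451.19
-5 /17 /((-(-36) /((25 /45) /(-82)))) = 25 /451656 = 0.00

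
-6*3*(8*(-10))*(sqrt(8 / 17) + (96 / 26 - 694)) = -12922560 / 13 + 2880*sqrt(34) / 17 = -993055.25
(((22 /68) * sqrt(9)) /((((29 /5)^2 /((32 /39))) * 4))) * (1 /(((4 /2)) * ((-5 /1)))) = -110 /185861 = -0.00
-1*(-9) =9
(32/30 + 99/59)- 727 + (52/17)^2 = -182846134/255765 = -714.90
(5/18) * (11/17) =55/306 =0.18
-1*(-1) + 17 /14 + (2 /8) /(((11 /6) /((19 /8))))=2.54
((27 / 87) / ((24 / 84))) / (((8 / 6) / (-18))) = -1701 / 116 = -14.66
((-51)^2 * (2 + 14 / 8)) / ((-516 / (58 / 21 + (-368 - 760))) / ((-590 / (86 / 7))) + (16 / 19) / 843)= -2178053427558375 / 1909243976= -1140793.66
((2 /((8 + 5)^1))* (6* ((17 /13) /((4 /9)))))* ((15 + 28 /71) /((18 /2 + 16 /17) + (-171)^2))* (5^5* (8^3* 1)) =6822943200000 /2983347367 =2287.01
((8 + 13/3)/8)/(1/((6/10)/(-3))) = -37/120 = -0.31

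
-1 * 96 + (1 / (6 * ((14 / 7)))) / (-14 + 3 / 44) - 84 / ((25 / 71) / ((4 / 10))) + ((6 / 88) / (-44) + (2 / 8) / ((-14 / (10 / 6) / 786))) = -214.82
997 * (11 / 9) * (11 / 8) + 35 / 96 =482653 / 288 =1675.88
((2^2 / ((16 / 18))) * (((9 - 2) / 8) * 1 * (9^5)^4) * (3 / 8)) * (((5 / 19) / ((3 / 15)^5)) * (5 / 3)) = 59838509681295821442421875 / 2432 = 24604650362374926579943.21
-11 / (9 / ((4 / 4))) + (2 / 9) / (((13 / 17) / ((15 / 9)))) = -0.74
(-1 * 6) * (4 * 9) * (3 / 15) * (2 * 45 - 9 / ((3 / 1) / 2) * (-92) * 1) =-138672 / 5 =-27734.40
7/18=0.39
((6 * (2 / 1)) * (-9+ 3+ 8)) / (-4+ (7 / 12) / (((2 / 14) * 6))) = -1728 / 239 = -7.23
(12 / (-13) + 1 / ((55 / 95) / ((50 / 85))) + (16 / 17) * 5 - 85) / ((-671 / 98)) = 19106962 / 1631201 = 11.71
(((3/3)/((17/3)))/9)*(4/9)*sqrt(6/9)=4*sqrt(6)/1377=0.01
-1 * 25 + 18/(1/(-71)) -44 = -1347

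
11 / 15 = 0.73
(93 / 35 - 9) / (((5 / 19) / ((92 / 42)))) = -64676 / 1225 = -52.80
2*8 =16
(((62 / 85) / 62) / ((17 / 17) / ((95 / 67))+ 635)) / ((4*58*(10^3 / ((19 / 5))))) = 0.00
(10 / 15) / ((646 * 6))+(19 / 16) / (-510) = -59 / 27360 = -0.00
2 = 2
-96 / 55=-1.75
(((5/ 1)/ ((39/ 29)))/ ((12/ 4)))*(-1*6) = -290/ 39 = -7.44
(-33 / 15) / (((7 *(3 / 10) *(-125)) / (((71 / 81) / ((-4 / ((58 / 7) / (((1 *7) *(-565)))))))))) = 22649 / 5886523125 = 0.00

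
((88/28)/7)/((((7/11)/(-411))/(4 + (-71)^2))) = -501785790/343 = -1462932.33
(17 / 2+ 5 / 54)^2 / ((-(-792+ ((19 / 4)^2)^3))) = -220463104 / 31931547921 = -0.01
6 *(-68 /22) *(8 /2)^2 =-3264 /11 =-296.73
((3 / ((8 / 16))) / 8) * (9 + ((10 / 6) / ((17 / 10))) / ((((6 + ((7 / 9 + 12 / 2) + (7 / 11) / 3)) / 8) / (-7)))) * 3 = 469611 / 43724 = 10.74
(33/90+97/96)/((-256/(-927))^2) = 189338823/10485760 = 18.06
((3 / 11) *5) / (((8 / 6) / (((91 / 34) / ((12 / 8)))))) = 1365 / 748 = 1.82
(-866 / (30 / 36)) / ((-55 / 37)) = 192252 / 275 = 699.10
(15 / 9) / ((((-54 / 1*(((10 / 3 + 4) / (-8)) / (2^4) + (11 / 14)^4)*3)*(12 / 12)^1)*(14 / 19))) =-521360 / 12091761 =-0.04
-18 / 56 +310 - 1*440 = -130.32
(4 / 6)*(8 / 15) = 16 / 45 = 0.36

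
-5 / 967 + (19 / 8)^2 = 348767 / 61888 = 5.64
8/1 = 8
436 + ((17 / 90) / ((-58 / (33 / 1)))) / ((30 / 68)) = 5686621 / 13050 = 435.76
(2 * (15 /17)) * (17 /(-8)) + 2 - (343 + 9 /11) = -15205 /44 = -345.57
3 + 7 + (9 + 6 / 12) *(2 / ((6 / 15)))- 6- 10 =41.50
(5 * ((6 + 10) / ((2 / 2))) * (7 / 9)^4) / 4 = 48020 / 6561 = 7.32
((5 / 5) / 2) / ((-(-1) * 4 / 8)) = 1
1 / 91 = 0.01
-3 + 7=4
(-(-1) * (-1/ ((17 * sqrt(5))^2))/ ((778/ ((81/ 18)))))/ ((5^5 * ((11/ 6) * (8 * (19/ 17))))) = -27/ 345529250000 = -0.00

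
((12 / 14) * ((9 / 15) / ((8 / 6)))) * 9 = 243 / 70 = 3.47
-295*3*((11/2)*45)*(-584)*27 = 3453783300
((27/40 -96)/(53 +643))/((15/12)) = -1271/11600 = -0.11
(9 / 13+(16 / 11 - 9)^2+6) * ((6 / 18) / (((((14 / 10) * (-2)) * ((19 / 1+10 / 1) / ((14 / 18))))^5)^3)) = -763580322265625 / 68682727135496522740079232362217989659189248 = -0.00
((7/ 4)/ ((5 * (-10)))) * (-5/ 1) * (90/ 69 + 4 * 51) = 16527/ 460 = 35.93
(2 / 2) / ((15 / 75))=5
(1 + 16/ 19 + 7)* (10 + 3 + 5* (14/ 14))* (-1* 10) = -30240/ 19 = -1591.58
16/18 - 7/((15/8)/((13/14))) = -116/45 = -2.58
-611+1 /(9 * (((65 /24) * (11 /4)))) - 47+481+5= -368908 /2145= -171.99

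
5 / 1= 5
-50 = -50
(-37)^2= 1369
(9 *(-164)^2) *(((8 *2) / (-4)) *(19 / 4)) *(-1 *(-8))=-36793728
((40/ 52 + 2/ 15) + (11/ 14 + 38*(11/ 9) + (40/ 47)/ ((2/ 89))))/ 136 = 33105929/ 52350480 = 0.63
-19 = -19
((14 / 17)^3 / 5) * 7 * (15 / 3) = 19208 / 4913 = 3.91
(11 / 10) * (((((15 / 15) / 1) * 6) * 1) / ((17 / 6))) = 198 / 85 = 2.33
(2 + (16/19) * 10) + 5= 15.42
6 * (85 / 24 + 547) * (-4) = -13213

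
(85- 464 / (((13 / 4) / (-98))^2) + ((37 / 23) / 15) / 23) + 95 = -565524872807 / 1341015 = -421714.05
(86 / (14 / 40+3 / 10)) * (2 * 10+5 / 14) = 245100 / 91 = 2693.41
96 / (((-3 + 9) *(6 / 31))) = 248 / 3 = 82.67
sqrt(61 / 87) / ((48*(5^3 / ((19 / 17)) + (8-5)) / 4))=19*sqrt(5307) / 2278008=0.00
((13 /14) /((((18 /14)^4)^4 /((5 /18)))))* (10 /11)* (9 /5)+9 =367206588890810813 /40766444154740502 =9.01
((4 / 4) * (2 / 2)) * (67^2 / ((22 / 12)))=26934 / 11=2448.55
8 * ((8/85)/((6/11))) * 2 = 704/255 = 2.76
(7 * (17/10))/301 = 17/430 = 0.04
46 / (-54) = -0.85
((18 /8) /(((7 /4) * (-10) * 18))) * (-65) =13 /28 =0.46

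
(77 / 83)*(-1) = -77 / 83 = -0.93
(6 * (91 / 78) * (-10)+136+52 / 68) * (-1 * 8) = -9080 / 17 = -534.12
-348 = -348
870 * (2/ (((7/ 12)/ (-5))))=-104400/ 7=-14914.29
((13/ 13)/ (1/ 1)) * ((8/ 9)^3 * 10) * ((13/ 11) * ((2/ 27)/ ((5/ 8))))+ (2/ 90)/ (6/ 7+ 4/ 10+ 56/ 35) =21467599/ 21651300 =0.99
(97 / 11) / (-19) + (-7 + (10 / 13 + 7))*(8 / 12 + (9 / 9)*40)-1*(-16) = 381613 / 8151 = 46.82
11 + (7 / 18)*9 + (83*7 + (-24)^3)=-26457 / 2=-13228.50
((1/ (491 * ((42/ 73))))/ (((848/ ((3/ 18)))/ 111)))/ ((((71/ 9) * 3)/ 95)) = 256595/ 827739584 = 0.00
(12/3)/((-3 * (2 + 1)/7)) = -28/9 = -3.11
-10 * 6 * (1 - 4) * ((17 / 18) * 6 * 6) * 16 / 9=10880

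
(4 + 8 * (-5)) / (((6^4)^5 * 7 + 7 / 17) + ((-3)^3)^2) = -153 / 108770713591876636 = -0.00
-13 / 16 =-0.81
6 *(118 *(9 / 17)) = 6372 / 17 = 374.82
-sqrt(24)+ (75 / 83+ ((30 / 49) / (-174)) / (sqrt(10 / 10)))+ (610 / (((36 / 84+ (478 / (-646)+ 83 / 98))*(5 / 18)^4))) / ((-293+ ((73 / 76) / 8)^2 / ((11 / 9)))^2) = -1.77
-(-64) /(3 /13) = 277.33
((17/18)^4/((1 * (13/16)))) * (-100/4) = -2088025/85293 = -24.48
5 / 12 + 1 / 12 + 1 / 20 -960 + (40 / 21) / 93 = -37475317 / 39060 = -959.43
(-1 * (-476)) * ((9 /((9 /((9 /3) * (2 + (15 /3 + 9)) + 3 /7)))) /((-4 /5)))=-28815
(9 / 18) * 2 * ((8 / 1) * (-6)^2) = 288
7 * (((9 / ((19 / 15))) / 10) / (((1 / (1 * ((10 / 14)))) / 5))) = 675 / 38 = 17.76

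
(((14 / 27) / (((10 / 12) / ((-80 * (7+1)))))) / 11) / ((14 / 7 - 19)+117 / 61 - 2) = 109312 / 51579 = 2.12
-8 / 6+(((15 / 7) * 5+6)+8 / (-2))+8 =407 / 21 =19.38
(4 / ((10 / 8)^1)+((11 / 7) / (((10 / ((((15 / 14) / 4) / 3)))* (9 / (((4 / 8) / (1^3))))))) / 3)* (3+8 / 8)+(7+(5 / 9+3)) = 1236031 / 52920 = 23.36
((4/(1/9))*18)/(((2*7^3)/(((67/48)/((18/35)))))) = 2.56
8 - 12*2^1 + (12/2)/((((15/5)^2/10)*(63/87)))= -6.79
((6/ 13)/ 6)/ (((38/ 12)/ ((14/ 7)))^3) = 0.02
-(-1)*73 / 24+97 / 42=899 / 168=5.35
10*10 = 100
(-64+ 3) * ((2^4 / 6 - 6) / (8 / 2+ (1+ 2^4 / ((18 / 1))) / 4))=7320 / 161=45.47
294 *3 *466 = 411012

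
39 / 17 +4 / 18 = 385 / 153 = 2.52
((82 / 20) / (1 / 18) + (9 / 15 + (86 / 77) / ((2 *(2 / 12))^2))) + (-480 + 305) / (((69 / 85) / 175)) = -37642.00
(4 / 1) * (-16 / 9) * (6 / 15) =-128 / 45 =-2.84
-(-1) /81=1 /81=0.01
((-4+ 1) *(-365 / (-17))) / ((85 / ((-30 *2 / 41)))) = 13140 / 11849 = 1.11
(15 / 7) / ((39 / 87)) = 435 / 91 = 4.78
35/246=0.14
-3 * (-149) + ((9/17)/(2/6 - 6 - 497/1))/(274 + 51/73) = 229793180505/514078708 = 447.00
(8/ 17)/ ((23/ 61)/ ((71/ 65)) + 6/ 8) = 138592/ 322541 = 0.43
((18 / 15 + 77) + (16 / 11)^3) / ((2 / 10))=540901 / 1331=406.39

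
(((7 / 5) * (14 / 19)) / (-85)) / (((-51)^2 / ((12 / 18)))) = -196 / 63009225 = -0.00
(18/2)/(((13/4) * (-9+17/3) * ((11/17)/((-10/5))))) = 1836/715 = 2.57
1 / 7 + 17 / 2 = 121 / 14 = 8.64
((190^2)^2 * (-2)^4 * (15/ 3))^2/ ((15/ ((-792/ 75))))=-7652114163752960000000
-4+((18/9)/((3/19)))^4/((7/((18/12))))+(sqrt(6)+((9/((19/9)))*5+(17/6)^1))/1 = sqrt(6)+39762295/7182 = 5538.83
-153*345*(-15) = 791775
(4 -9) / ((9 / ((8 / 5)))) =-8 / 9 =-0.89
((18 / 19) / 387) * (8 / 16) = 1 / 817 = 0.00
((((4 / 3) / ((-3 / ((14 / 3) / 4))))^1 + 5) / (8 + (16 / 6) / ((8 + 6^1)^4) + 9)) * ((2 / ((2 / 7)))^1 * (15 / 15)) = 4067294 / 2204127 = 1.85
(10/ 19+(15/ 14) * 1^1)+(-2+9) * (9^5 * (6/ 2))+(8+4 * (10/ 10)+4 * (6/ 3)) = 329853459/ 266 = 1240050.60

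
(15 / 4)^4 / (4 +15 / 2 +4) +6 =74433 / 3968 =18.76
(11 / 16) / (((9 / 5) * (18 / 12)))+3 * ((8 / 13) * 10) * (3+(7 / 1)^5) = 871431115 / 2808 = 310338.72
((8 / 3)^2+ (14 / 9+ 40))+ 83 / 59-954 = -159995 / 177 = -903.93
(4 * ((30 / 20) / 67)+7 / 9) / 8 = 523 / 4824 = 0.11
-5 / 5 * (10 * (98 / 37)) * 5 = -4900 / 37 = -132.43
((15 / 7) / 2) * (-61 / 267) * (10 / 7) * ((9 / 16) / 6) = -4575 / 139552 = -0.03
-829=-829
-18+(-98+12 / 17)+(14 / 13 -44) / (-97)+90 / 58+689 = 357897216 / 621673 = 575.70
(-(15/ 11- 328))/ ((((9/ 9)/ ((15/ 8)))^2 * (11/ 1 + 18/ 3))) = 808425/ 11968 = 67.55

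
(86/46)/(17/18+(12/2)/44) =4257/2461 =1.73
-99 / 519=-33 / 173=-0.19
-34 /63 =-0.54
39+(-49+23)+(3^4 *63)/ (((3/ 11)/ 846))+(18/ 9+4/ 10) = 79147607/ 5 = 15829521.40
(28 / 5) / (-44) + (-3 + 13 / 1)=543 / 55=9.87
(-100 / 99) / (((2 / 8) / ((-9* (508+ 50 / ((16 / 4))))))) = 208200 / 11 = 18927.27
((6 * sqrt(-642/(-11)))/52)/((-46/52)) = -3 * sqrt(7062)/253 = -1.00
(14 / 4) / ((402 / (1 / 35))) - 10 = -40199 / 4020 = -10.00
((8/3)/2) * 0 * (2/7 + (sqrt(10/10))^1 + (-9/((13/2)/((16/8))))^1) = 0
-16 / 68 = -4 / 17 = -0.24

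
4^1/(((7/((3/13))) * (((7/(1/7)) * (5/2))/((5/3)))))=8/4459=0.00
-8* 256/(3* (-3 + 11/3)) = -1024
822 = 822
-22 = -22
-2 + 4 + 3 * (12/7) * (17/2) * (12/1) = 3686/7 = 526.57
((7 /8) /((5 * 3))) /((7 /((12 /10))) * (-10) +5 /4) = -7 /6850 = -0.00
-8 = -8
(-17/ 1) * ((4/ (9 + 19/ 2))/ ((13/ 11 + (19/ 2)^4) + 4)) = -1408/ 3122023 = -0.00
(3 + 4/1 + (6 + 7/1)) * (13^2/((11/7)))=2150.91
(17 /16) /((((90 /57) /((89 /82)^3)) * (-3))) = -227704987 /793969920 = -0.29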